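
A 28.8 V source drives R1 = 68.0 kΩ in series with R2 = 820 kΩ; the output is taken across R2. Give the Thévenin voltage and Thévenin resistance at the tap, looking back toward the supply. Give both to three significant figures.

V_th = 26.6 V, R_th = 62.8 kΩ

V_th is the open-circuit tap voltage: 28.8 × 820/(68.0 + 820) = 26.6 V.
With the supply zeroed, R1 and R2 appear in parallel from the tap: R_th = R1‖R2 = (68.0 × 820)/888.0 = 62.8 kΩ.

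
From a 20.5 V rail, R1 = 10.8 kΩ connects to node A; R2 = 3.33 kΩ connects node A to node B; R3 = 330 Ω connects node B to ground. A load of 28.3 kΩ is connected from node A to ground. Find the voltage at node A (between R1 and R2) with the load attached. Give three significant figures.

V ≈ 4.73 V

Below node A the series string R2+R3 = 3660 Ω sits in parallel with the 28300 Ω load: 3241 Ω.
V_A = 20.5 × 3241/(10800 + 3241) = 4.73 V.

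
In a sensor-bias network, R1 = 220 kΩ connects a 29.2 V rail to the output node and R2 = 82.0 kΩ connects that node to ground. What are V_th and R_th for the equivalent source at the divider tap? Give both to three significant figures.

V_th = 7.93 V, R_th = 59.7 kΩ

V_th is the open-circuit tap voltage: 29.2 × 82.0/(220 + 82.0) = 7.93 V.
With the supply zeroed, R1 and R2 appear in parallel from the tap: R_th = R1‖R2 = (220 × 82.0)/302.0 = 59.7 kΩ.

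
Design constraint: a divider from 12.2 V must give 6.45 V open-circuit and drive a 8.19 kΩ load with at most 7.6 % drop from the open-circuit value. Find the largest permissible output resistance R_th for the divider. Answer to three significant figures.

R_th ≤ 674 Ω

Loading drop = R_th/(R_th + R_L) ≤ 0.0760, so R_th ≤ R_L · ε/(1−ε) = 8.19 kΩ × 0.0760/0.9240 = 674 Ω.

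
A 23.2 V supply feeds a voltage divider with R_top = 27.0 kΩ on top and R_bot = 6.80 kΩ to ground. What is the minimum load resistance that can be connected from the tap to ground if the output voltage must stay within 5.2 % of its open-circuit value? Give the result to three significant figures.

R_L(min) ≈ 99.0 kΩ

Output resistance R_th = R_top‖R_bot = (27.0 × 6.80)/33.80 = 5.432 kΩ.
The fractional drop is R_th/(R_th + R_L); requiring this ≤ 0.0520 gives R_L ≥ R_th(1/0.0520 − 1) = 5.432 × 18.23 = 99.0 kΩ.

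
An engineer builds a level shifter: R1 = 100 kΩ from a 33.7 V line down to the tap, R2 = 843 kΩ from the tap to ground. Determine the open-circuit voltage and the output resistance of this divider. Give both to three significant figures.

V_th is the open-circuit tap voltage: 33.7 × 843/(100 + 843) = 30.1 V.
With the supply zeroed, R1 and R2 appear in parallel from the tap: R_th = R1‖R2 = (100 × 843)/943.0 = 89.4 kΩ.

V_th = 30.1 V, R_th = 89.4 kΩ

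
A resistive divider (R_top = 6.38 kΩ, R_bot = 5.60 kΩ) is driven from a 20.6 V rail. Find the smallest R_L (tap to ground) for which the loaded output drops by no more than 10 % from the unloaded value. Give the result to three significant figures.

Output resistance R_th = R_top‖R_bot = (6.38 × 5.60)/11.98 = 2.982 kΩ.
The fractional drop is R_th/(R_th + R_L); requiring this ≤ 0.100 gives R_L ≥ R_th(1/0.100 − 1) = 2.982 × 9.000 = 26.8 kΩ.

R_L(min) ≈ 26.8 kΩ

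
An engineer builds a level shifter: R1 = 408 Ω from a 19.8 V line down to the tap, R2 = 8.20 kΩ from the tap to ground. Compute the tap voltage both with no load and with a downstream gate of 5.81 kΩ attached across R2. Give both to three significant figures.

Unloaded: 18.9 V; loaded: 17.7 V

Open-circuit: V = 19.8 × 8200/(408 + 8200) = 18.9 V.
With the load, R2 becomes R2‖R_L = 3401 Ω, so V = 19.8 × 3401/3809 = 17.7 V.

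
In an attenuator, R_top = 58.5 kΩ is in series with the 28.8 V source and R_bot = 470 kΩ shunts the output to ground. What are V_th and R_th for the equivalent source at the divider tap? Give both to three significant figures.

V_th is the open-circuit tap voltage: 28.8 × 470/(58.5 + 470) = 25.6 V.
With the supply zeroed, R_top and R_bot appear in parallel from the tap: R_th = R_top‖R_bot = (58.5 × 470)/528.5 = 52.0 kΩ.

V_th = 25.6 V, R_th = 52.0 kΩ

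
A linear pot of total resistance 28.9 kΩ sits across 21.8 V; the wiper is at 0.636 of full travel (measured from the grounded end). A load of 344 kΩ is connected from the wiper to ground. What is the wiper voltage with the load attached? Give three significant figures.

V ≈ 13.6 V

The wiper splits the pot into (1−α)R = 10.52 kΩ above and αR = 18.38 kΩ below.
Lower section ‖ load = 17.45 kΩ.
V_wiper = 21.8 × 17.45/(10.52 + 17.45) = 13.6 V.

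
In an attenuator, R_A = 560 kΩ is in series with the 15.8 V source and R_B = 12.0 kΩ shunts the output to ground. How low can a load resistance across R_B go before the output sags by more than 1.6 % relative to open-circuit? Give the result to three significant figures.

Output resistance R_th = R_A‖R_B = (560 × 12.0)/572.0 = 11.75 kΩ.
The fractional drop is R_th/(R_th + R_L); requiring this ≤ 0.0160 gives R_L ≥ R_th(1/0.0160 − 1) = 11.75 × 61.50 = 723 kΩ.

R_L(min) ≈ 723 kΩ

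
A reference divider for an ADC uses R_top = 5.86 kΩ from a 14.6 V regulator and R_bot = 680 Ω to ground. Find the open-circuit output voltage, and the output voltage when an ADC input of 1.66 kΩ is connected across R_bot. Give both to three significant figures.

Open-circuit: V = 14.6 × 680/(5860 + 680) = 1.52 V.
With the load, R_bot becomes R_bot‖R_L = 482.4 Ω, so V = 14.6 × 482.4/6342 = 1.11 V.

Unloaded: 1.52 V; loaded: 1.11 V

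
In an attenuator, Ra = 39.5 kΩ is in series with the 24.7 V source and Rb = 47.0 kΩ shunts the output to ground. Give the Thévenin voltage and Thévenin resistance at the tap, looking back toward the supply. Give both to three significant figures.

V_th is the open-circuit tap voltage: 24.7 × 47.0/(39.5 + 47.0) = 13.4 V.
With the supply zeroed, Ra and Rb appear in parallel from the tap: R_th = Ra‖Rb = (39.5 × 47.0)/86.50 = 21.5 kΩ.

V_th = 13.4 V, R_th = 21.5 kΩ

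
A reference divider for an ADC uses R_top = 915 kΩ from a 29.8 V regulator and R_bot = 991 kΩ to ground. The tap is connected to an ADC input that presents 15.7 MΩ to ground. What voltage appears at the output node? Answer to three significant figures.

V_out ≈ 15.0 V

The load sits in parallel with R_bot: R_bot‖R_L = (991 × 15700) / (991 + 15700) = 932.2 kΩ.
V_out = 29.8 × 932.2 / (915 + 932.2) = 29.8 × 932.2/1847 = 15.0 V.
(Unloaded it would have been 15.5 V.)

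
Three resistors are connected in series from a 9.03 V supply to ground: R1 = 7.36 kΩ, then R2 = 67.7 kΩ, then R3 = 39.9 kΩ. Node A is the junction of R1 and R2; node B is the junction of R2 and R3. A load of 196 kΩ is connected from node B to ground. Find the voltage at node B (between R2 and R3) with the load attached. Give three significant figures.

V ≈ 2.77 V

At node B, R3 is in parallel with the load: R3‖R_L = 33.15 kΩ.
Below node A the resistance is R2 + (R3‖R_L) = 100.9 kΩ, so V_A = 9.03 × 100.9/108.2 = 8.416 V.
Then V_B = V_A × (R3‖R_L)/(R2 + R3‖R_L) = 8.416 × 33.15/100.9 = 2.77 V.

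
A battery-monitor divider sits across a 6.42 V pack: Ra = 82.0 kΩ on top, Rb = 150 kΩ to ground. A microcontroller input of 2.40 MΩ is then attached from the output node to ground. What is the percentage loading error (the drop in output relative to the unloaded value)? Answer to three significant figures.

The divider's output (Thévenin) resistance is Ra‖Rb = 53.02 kΩ.
Fractional drop under load = R_th/(R_th + R_L) = 53.02 / (53.02 + 2400) = 0.02161.
So the output falls by 2.16 %.

2.16 %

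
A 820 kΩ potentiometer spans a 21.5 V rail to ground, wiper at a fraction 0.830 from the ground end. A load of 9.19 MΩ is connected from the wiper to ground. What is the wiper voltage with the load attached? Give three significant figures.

The wiper splits the pot into (1−α)R = 139.4 kΩ above and αR = 680.6 kΩ below.
Lower section ‖ load = 633.7 kΩ.
V_wiper = 21.5 × 633.7/(139.4 + 633.7) = 17.6 V.

V ≈ 17.6 V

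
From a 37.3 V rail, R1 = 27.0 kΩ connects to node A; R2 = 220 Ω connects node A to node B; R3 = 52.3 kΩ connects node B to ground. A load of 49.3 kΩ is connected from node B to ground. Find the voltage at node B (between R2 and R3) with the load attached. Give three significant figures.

V ≈ 18.0 V

At node B, R3 is in parallel with the load: R3‖R_L = 25380 Ω.
Below node A the resistance is R2 + (R3‖R_L) = 25600 Ω, so V_A = 37.3 × 25600/52600 = 18.15 V.
Then V_B = V_A × (R3‖R_L)/(R2 + R3‖R_L) = 18.15 × 25380/25600 = 18.0 V.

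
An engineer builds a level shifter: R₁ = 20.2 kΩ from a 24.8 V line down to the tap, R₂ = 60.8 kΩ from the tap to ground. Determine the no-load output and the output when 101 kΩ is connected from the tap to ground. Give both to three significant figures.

Unloaded: 18.6 V; loaded: 16.2 V

Open-circuit: V = 24.8 × 60.8/(20.2 + 60.8) = 18.6 V.
With the load, R₂ becomes R₂‖R_L = 37.95 kΩ, so V = 24.8 × 37.95/58.15 = 16.2 V.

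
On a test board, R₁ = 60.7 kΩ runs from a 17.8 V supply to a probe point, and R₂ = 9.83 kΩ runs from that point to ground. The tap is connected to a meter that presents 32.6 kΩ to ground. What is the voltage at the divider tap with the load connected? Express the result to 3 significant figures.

V_out ≈ 1.97 V

The load sits in parallel with R₂: R₂‖R_L = (9.83 × 32.6) / (9.83 + 32.6) = 7.553 kΩ.
V_out = 17.8 × 7.553 / (60.7 + 7.553) = 17.8 × 7.553/68.25 = 1.97 V.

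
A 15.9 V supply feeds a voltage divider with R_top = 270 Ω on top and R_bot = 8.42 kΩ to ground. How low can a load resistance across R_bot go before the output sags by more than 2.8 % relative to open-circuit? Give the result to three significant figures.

Output resistance R_th = R_top‖R_bot = (270 × 8420)/8690 = 261.6 Ω.
The fractional drop is R_th/(R_th + R_L); requiring this ≤ 0.0280 gives R_L ≥ R_th(1/0.0280 − 1) = 261.6 × 34.71 = 9.08 kΩ.

R_L(min) ≈ 9.08 kΩ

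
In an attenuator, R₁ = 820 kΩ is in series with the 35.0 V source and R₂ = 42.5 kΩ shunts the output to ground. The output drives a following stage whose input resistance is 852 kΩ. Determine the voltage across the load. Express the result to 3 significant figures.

V_out ≈ 1.65 V

The load sits in parallel with R₂: R₂‖R_L = (42.5 × 852) / (42.5 + 852) = 40.48 kΩ.
V_out = 35.0 × 40.48 / (820 + 40.48) = 35.0 × 40.48/860.5 = 1.65 V.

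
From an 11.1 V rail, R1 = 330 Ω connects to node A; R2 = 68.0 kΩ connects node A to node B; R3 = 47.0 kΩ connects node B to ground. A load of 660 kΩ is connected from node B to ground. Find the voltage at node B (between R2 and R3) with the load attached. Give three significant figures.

V ≈ 4.34 V

At node B, R3 is in parallel with the load: R3‖R_L = 43880 Ω.
Below node A the resistance is R2 + (R3‖R_L) = 111900 Ω, so V_A = 11.1 × 111900/112200 = 11.07 V.
Then V_B = V_A × (R3‖R_L)/(R2 + R3‖R_L) = 11.07 × 43880/111900 = 4.34 V.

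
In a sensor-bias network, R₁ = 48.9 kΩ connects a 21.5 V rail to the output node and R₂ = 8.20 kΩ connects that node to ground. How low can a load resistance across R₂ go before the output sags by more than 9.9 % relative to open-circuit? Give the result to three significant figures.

R_L(min) ≈ 63.9 kΩ

Output resistance R_th = R₁‖R₂ = (48.9 × 8.20)/57.10 = 7.022 kΩ.
The fractional drop is R_th/(R_th + R_L); requiring this ≤ 0.0990 gives R_L ≥ R_th(1/0.0990 − 1) = 7.022 × 9.101 = 63.9 kΩ.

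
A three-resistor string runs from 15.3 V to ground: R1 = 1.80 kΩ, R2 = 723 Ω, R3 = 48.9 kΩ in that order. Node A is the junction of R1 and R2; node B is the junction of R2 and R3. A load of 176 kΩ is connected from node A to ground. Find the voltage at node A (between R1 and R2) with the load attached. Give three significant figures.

V ≈ 14.6 V

Below node A the series string R2+R3 = 49620 Ω sits in parallel with the 176000 Ω load: 38710 Ω.
V_A = 15.3 × 38710/(1800 + 38710) = 14.6 V.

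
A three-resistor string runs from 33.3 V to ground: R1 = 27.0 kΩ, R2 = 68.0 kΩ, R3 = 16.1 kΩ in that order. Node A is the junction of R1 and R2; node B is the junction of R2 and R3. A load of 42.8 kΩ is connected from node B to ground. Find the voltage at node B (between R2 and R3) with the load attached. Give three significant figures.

At node B, R3 is in parallel with the load: R3‖R_L = 11.70 kΩ.
Below node A the resistance is R2 + (R3‖R_L) = 79.70 kΩ, so V_A = 33.3 × 79.70/106.7 = 24.87 V.
Then V_B = V_A × (R3‖R_L)/(R2 + R3‖R_L) = 24.87 × 11.70/79.70 = 3.65 V.

V ≈ 3.65 V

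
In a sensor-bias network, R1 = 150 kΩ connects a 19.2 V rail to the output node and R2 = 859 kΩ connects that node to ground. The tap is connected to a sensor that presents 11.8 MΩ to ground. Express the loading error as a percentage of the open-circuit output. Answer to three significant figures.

The divider's output (Thévenin) resistance is R1‖R2 = 127.7 kΩ.
Fractional drop under load = R_th/(R_th + R_L) = 127.7 / (127.7 + 11800) = 0.01071.
So the output falls by 1.07 %.

1.07 %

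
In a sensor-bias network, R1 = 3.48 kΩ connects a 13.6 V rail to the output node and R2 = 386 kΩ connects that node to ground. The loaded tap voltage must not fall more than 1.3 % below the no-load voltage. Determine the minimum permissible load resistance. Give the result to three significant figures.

R_L(min) ≈ 262 kΩ

Output resistance R_th = R1‖R2 = (3.48 × 386)/389.5 = 3.449 kΩ.
The fractional drop is R_th/(R_th + R_L); requiring this ≤ 0.0130 gives R_L ≥ R_th(1/0.0130 − 1) = 3.449 × 75.92 = 262 kΩ.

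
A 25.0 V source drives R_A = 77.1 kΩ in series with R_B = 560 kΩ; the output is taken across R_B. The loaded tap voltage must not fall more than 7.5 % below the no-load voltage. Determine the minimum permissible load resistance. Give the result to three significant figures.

R_L(min) ≈ 836 kΩ

Output resistance R_th = R_A‖R_B = (77.1 × 560)/637.1 = 67.77 kΩ.
The fractional drop is R_th/(R_th + R_L); requiring this ≤ 0.0750 gives R_L ≥ R_th(1/0.0750 − 1) = 67.77 × 12.33 = 836 kΩ.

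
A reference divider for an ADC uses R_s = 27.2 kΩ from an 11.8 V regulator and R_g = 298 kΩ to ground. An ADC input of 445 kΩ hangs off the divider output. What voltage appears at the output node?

V_out ≈ 10.2 V

The load sits in parallel with R_g: R_g‖R_L = (298 × 445) / (298 + 445) = 178.5 kΩ.
V_out = 11.8 × 178.5 / (27.2 + 178.5) = 11.8 × 178.5/205.7 = 10.2 V.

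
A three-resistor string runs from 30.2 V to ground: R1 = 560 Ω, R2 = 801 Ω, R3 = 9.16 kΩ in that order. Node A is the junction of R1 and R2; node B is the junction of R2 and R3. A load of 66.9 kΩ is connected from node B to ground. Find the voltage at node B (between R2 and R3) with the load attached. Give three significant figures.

V ≈ 25.8 V

At node B, R3 is in parallel with the load: R3‖R_L = 8057 Ω.
Below node A the resistance is R2 + (R3‖R_L) = 8858 Ω, so V_A = 30.2 × 8858/9418 = 28.40 V.
Then V_B = V_A × (R3‖R_L)/(R2 + R3‖R_L) = 28.40 × 8057/8858 = 25.8 V.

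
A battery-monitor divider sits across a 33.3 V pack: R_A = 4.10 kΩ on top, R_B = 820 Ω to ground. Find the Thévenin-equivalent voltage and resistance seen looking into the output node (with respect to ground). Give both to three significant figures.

V_th = 5.55 V, R_th = 683 Ω

V_th is the open-circuit tap voltage: 33.3 × 820/(4100 + 820) = 5.55 V.
With the supply zeroed, R_A and R_B appear in parallel from the tap: R_th = R_A‖R_B = (4100 × 820)/4920 = 683 Ω.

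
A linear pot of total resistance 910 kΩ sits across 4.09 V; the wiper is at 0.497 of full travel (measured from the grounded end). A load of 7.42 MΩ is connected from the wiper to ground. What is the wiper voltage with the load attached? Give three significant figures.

V ≈ 1.97 V

The wiper splits the pot into (1−α)R = 457.7 kΩ above and αR = 452.3 kΩ below.
Lower section ‖ load = 426.3 kΩ.
V_wiper = 4.09 × 426.3/(457.7 + 426.3) = 1.97 V.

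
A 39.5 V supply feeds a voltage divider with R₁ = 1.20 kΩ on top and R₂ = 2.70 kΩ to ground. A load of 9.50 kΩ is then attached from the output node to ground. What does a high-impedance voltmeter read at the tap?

V_out ≈ 25.1 V

The load sits in parallel with R₂: R₂‖R_L = (2.70 × 9.50) / (2.70 + 9.50) = 2.102 kΩ.
V_out = 39.5 × 2.102 / (1.20 + 2.102) = 39.5 × 2.102/3.302 = 25.1 V.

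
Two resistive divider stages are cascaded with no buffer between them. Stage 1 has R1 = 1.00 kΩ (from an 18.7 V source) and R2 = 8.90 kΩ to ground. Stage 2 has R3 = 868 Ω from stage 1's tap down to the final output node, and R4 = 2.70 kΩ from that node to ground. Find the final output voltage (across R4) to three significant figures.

V_out ≈ 10.2 V

Stage 2 presents R3+R4 = 3568 Ω as a load on stage 1's tap.
Stage 1's lower leg becomes R2‖(R3+R4) = 2547 Ω, so V_mid = 18.7 × 2547/3547 = 13.43 V.
Stage 2 is itself unloaded: V_out = V_mid × R4/(R3+R4) = 13.43 × 2700/3568 = 10.2 V.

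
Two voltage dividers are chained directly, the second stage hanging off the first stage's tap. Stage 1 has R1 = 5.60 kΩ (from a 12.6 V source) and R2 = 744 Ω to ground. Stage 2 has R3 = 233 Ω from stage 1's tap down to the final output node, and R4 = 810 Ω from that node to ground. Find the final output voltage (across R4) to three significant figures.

Stage 2 presents R3+R4 = 1043 Ω as a load on stage 1's tap.
Stage 1's lower leg becomes R2‖(R3+R4) = 434.2 Ω, so V_mid = 12.6 × 434.2/6034 = 0.9067 V.
Stage 2 is itself unloaded: V_out = V_mid × R4/(R3+R4) = 0.9067 × 810/1043 = 0.704 V.

V_out ≈ 0.704 V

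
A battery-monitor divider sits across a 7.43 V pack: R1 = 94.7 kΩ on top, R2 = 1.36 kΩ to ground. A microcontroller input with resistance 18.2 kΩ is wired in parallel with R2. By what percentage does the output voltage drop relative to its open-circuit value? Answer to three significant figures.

6.86 %

The divider's output (Thévenin) resistance is R1‖R2 = 1.341 kΩ.
Fractional drop under load = R_th/(R_th + R_L) = 1.341 / (1.341 + 18.2) = 0.06861.
So the output falls by 6.86 %.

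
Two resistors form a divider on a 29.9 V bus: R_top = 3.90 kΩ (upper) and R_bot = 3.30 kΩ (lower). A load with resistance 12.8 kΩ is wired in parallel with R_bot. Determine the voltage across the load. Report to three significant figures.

The load sits in parallel with R_bot: R_bot‖R_L = (3.30 × 12.8) / (3.30 + 12.8) = 2.624 kΩ.
V_out = 29.9 × 2.624 / (3.90 + 2.624) = 29.9 × 2.624/6.524 = 12.0 V.

V_out ≈ 12.0 V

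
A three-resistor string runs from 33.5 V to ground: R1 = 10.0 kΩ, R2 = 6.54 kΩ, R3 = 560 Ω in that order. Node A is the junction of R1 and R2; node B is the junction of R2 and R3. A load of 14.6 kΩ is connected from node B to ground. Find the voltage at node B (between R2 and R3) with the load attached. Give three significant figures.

V ≈ 1.06 V

At node B, R3 is in parallel with the load: R3‖R_L = 539.3 Ω.
Below node A the resistance is R2 + (R3‖R_L) = 7079 Ω, so V_A = 33.5 × 7079/17080 = 13.89 V.
Then V_B = V_A × (R3‖R_L)/(R2 + R3‖R_L) = 13.89 × 539.3/7079 = 1.06 V.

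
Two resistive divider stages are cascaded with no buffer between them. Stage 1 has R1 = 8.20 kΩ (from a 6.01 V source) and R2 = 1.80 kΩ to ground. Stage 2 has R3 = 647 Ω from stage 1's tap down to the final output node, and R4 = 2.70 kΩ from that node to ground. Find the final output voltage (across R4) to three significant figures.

Stage 2 presents R3+R4 = 3347 Ω as a load on stage 1's tap.
Stage 1's lower leg becomes R2‖(R3+R4) = 1171 Ω, so V_mid = 6.01 × 1171/9371 = 0.7507 V.
Stage 2 is itself unloaded: V_out = V_mid × R4/(R3+R4) = 0.7507 × 2700/3347 = 0.606 V.

V_out ≈ 0.606 V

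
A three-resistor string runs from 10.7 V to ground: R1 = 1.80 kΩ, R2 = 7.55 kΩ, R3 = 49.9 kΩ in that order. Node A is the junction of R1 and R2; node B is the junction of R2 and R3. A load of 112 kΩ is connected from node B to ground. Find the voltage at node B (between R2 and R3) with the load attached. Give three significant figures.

V ≈ 8.42 V

At node B, R3 is in parallel with the load: R3‖R_L = 34.52 kΩ.
Below node A the resistance is R2 + (R3‖R_L) = 42.07 kΩ, so V_A = 10.7 × 42.07/43.87 = 10.26 V.
Then V_B = V_A × (R3‖R_L)/(R2 + R3‖R_L) = 10.26 × 34.52/42.07 = 8.42 V.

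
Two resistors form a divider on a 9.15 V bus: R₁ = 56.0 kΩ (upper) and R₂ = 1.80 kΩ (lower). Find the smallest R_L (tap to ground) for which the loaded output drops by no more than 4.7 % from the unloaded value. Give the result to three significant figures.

R_L(min) ≈ 35.4 kΩ

Output resistance R_th = R₁‖R₂ = (56.0 × 1.80)/57.80 = 1.744 kΩ.
The fractional drop is R_th/(R_th + R_L); requiring this ≤ 0.0470 gives R_L ≥ R_th(1/0.0470 − 1) = 1.744 × 20.28 = 35.4 kΩ.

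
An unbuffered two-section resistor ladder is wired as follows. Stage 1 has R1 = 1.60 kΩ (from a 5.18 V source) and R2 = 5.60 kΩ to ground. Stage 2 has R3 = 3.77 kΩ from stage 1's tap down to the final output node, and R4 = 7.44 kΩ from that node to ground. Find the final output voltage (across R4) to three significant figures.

Stage 2 presents R3+R4 = 11.21 kΩ as a load on stage 1's tap.
Stage 1's lower leg becomes R2‖(R3+R4) = 3.734 kΩ, so V_mid = 5.18 × 3.734/5.334 = 3.626 V.
Stage 2 is itself unloaded: V_out = V_mid × R4/(R3+R4) = 3.626 × 7.44/11.21 = 2.41 V.

V_out ≈ 2.41 V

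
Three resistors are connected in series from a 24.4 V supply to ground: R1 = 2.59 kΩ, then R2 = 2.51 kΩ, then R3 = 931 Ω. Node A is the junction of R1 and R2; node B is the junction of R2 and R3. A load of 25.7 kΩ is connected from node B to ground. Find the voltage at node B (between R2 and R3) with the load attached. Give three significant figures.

V ≈ 3.65 V

At node B, R3 is in parallel with the load: R3‖R_L = 898.5 Ω.
Below node A the resistance is R2 + (R3‖R_L) = 3408 Ω, so V_A = 24.4 × 3408/5998 = 13.86 V.
Then V_B = V_A × (R3‖R_L)/(R2 + R3‖R_L) = 13.86 × 898.5/3408 = 3.65 V.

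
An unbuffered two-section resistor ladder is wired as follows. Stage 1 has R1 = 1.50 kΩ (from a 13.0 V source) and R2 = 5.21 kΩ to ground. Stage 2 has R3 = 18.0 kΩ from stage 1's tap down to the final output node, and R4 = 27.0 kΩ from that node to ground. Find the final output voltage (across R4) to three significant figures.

Stage 2 presents R3+R4 = 45.00 kΩ as a load on stage 1's tap.
Stage 1's lower leg becomes R2‖(R3+R4) = 4.669 kΩ, so V_mid = 13.0 × 4.669/6.169 = 9.839 V.
Stage 2 is itself unloaded: V_out = V_mid × R4/(R3+R4) = 9.839 × 27.0/45.00 = 5.90 V.

V_out ≈ 5.90 V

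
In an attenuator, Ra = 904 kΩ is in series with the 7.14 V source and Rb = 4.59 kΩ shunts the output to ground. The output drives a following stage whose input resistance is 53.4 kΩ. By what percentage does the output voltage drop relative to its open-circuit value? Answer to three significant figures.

The divider's output (Thévenin) resistance is Ra‖Rb = 4.567 kΩ.
Fractional drop under load = R_th/(R_th + R_L) = 4.567 / (4.567 + 53.4) = 0.07878.
So the output falls by 7.88 %.

7.88 %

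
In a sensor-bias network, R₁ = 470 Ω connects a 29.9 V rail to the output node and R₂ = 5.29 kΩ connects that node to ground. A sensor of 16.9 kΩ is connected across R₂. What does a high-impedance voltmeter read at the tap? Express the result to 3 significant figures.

The load sits in parallel with R₂: R₂‖R_L = (5290 × 16900) / (5290 + 16900) = 4029 Ω.
V_out = 29.9 × 4029 / (470 + 4029) = 29.9 × 4029/4499 = 26.8 V.

V_out ≈ 26.8 V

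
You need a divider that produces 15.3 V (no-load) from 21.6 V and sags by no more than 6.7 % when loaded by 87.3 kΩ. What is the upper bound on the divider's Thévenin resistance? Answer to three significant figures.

Loading drop = R_th/(R_th + R_L) ≤ 0.0670, so R_th ≤ R_L · ε/(1−ε) = 87.3 kΩ × 0.0670/0.9330 = 6.27 kΩ.
(Any R1, R2 with R2/(R1+R2) = 0.708 and R1‖R2 ≤ 6.27 kΩ will meet the spec.)

R_th ≤ 6.27 kΩ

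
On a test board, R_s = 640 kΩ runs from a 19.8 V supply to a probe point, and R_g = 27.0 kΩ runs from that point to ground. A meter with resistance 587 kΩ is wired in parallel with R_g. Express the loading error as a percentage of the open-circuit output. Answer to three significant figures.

4.23 %

The divider's output (Thévenin) resistance is R_s‖R_g = 25.91 kΩ.
Fractional drop under load = R_th/(R_th + R_L) = 25.91 / (25.91 + 587) = 0.04227.
So the output falls by 4.23 %.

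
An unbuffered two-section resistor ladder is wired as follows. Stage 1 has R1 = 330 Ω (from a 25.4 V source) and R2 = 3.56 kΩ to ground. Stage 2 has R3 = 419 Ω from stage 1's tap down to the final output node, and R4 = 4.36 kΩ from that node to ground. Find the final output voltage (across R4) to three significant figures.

Stage 2 presents R3+R4 = 4779 Ω as a load on stage 1's tap.
Stage 1's lower leg becomes R2‖(R3+R4) = 2040 Ω, so V_mid = 25.4 × 2040/2370 = 21.86 V.
Stage 2 is itself unloaded: V_out = V_mid × R4/(R3+R4) = 21.86 × 4360/4779 = 19.9 V.

V_out ≈ 19.9 V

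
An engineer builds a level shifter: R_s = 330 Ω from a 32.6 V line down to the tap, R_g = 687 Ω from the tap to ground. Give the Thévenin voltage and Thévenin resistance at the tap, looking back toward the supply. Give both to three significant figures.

V_th = 22.0 V, R_th = 223 Ω

V_th is the open-circuit tap voltage: 32.6 × 687/(330 + 687) = 22.0 V.
With the supply zeroed, R_s and R_g appear in parallel from the tap: R_th = R_s‖R_g = (330 × 687)/1017 = 223 Ω.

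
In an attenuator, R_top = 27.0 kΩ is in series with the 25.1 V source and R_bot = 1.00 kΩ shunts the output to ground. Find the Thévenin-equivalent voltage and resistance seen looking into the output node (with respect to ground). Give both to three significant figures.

V_th = 0.896 V, R_th = 964 Ω

V_th is the open-circuit tap voltage: 25.1 × 1.00/(27.0 + 1.00) = 0.896 V.
With the supply zeroed, R_top and R_bot appear in parallel from the tap: R_th = R_top‖R_bot = (27.0 × 1.00)/28.00 = 964 Ω.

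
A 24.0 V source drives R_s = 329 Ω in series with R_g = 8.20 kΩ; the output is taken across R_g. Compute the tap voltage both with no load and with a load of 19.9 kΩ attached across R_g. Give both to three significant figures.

Open-circuit: V = 24.0 × 8200/(329 + 8200) = 23.1 V.
With the load, R_g becomes R_g‖R_L = 5807 Ω, so V = 24.0 × 5807/6136 = 22.7 V.

Unloaded: 23.1 V; loaded: 22.7 V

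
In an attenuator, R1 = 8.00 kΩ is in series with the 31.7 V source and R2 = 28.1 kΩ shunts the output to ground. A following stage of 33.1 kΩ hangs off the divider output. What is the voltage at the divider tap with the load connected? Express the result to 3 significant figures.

The load sits in parallel with R2: R2‖R_L = (28.1 × 33.1) / (28.1 + 33.1) = 15.20 kΩ.
V_out = 31.7 × 15.20 / (8.00 + 15.20) = 31.7 × 15.20/23.20 = 20.8 V.

V_out ≈ 20.8 V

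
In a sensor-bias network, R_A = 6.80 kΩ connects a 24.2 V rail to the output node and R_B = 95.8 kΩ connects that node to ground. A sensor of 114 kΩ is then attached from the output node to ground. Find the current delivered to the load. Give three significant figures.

I_L ≈ 0.188 mA

R_B‖R_L = 52.06 kΩ; V_out = 24.2 × 52.06/58.86 = 21.40 V.
I_L = V_out / R_L = 21.40 / 114 kΩ = 0.188 mA.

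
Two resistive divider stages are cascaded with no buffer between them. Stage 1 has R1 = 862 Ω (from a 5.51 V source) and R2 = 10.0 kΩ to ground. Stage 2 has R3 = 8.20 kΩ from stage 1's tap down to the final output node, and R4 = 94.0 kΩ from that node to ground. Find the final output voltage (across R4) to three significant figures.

Stage 2 presents R3+R4 = 102200 Ω as a load on stage 1's tap.
Stage 1's lower leg becomes R2‖(R3+R4) = 9109 Ω, so V_mid = 5.51 × 9109/9971 = 5.034 V.
Stage 2 is itself unloaded: V_out = V_mid × R4/(R3+R4) = 5.034 × 94000/102200 = 4.63 V.

V_out ≈ 4.63 V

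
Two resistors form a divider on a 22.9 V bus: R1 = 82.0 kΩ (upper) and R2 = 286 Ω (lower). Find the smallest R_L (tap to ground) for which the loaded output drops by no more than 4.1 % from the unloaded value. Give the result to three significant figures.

R_L(min) ≈ 6.67 kΩ

Output resistance R_th = R1‖R2 = (82000 × 286)/82290 = 285.0 Ω.
The fractional drop is R_th/(R_th + R_L); requiring this ≤ 0.0410 gives R_L ≥ R_th(1/0.0410 − 1) = 285.0 × 23.39 = 6.67 kΩ.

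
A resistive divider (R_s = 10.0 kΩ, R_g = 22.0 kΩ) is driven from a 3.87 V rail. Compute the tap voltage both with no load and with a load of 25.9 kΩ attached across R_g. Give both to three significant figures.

Open-circuit: V = 3.87 × 22.0/(10.0 + 22.0) = 2.66 V.
With the load, R_g becomes R_g‖R_L = 11.90 kΩ, so V = 3.87 × 11.90/21.90 = 2.10 V.

Unloaded: 2.66 V; loaded: 2.10 V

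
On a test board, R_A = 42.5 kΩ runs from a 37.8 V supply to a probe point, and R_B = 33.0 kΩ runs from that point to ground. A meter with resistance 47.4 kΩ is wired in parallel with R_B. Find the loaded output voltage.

The load sits in parallel with R_B: R_B‖R_L = (33.0 × 47.4) / (33.0 + 47.4) = 19.46 kΩ.
V_out = 37.8 × 19.46 / (42.5 + 19.46) = 37.8 × 19.46/61.96 = 11.9 V.

V_out ≈ 11.9 V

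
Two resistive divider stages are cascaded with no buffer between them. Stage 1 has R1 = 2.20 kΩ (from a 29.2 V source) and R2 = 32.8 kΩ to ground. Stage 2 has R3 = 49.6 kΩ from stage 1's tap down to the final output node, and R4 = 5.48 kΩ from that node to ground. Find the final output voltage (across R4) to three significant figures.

Stage 2 presents R3+R4 = 55.08 kΩ as a load on stage 1's tap.
Stage 1's lower leg becomes R2‖(R3+R4) = 20.56 kΩ, so V_mid = 29.2 × 20.56/22.76 = 26.38 V.
Stage 2 is itself unloaded: V_out = V_mid × R4/(R3+R4) = 26.38 × 5.48/55.08 = 2.62 V.

V_out ≈ 2.62 V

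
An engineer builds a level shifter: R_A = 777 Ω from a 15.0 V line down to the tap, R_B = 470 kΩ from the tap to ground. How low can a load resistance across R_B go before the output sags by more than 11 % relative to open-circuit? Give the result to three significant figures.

Output resistance R_th = R_A‖R_B = (777 × 470000)/470800 = 775.7 Ω.
The fractional drop is R_th/(R_th + R_L); requiring this ≤ 0.110 gives R_L ≥ R_th(1/0.110 − 1) = 775.7 × 8.091 = 6.28 kΩ.

R_L(min) ≈ 6.28 kΩ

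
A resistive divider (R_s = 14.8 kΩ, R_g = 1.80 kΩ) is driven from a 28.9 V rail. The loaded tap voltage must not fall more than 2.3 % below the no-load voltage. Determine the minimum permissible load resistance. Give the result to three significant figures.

Output resistance R_th = R_s‖R_g = (14.8 × 1.80)/16.60 = 1.605 kΩ.
The fractional drop is R_th/(R_th + R_L); requiring this ≤ 0.0230 gives R_L ≥ R_th(1/0.0230 − 1) = 1.605 × 42.48 = 68.2 kΩ.

R_L(min) ≈ 68.2 kΩ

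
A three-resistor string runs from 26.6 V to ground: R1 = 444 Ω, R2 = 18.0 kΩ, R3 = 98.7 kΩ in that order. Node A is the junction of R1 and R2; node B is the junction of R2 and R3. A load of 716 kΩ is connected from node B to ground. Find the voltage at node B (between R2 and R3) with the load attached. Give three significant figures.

V ≈ 21.9 V

At node B, R3 is in parallel with the load: R3‖R_L = 86740 Ω.
Below node A the resistance is R2 + (R3‖R_L) = 104700 Ω, so V_A = 26.6 × 104700/105200 = 26.49 V.
Then V_B = V_A × (R3‖R_L)/(R2 + R3‖R_L) = 26.49 × 86740/104700 = 21.9 V.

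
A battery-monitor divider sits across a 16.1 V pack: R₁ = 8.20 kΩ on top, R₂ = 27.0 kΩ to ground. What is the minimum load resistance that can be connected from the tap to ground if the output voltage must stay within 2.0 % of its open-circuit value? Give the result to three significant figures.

R_L(min) ≈ 308 kΩ

Output resistance R_th = R₁‖R₂ = (8.20 × 27.0)/35.20 = 6.290 kΩ.
The fractional drop is R_th/(R_th + R_L); requiring this ≤ 0.0200 gives R_L ≥ R_th(1/0.0200 − 1) = 6.290 × 49.00 = 308 kΩ.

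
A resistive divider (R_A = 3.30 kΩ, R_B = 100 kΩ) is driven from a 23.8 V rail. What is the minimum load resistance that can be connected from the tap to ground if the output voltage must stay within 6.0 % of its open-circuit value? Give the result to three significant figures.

Output resistance R_th = R_A‖R_B = (3.30 × 100)/103.3 = 3.195 kΩ.
The fractional drop is R_th/(R_th + R_L); requiring this ≤ 0.0600 gives R_L ≥ R_th(1/0.0600 − 1) = 3.195 × 15.67 = 50.0 kΩ.

R_L(min) ≈ 50.0 kΩ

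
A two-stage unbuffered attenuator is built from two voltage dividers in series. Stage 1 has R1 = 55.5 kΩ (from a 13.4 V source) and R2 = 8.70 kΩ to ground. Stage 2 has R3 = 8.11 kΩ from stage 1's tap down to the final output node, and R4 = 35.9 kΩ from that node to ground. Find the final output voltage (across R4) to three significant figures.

V_out ≈ 1.27 V

Stage 2 presents R3+R4 = 44.01 kΩ as a load on stage 1's tap.
Stage 1's lower leg becomes R2‖(R3+R4) = 7.264 kΩ, so V_mid = 13.4 × 7.264/62.76 = 1.551 V.
Stage 2 is itself unloaded: V_out = V_mid × R4/(R3+R4) = 1.551 × 35.9/44.01 = 1.27 V.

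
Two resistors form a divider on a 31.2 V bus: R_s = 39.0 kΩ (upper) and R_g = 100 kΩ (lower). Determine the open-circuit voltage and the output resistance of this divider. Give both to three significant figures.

V_th is the open-circuit tap voltage: 31.2 × 100/(39.0 + 100) = 22.4 V.
With the supply zeroed, R_s and R_g appear in parallel from the tap: R_th = R_s‖R_g = (39.0 × 100)/139.0 = 28.1 kΩ.

V_th = 22.4 V, R_th = 28.1 kΩ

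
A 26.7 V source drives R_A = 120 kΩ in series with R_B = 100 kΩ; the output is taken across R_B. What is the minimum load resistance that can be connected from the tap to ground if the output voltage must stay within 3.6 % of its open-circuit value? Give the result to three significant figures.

R_L(min) ≈ 1.46 MΩ

Output resistance R_th = R_A‖R_B = (120 × 100)/220.0 = 54.55 kΩ.
The fractional drop is R_th/(R_th + R_L); requiring this ≤ 0.0360 gives R_L ≥ R_th(1/0.0360 − 1) = 54.55 × 26.78 = 1.46 MΩ.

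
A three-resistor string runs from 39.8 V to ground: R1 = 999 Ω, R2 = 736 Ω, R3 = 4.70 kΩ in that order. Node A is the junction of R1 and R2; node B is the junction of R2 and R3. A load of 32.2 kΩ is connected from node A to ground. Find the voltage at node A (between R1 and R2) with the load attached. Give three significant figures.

Below node A the series string R2+R3 = 5436 Ω sits in parallel with the 32200 Ω load: 4651 Ω.
V_A = 39.8 × 4651/(999 + 4651) = 32.8 V.

V ≈ 32.8 V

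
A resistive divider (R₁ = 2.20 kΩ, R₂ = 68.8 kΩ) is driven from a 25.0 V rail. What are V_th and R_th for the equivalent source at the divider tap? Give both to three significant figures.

V_th is the open-circuit tap voltage: 25.0 × 68.8/(2.20 + 68.8) = 24.2 V.
With the supply zeroed, R₁ and R₂ appear in parallel from the tap: R_th = R₁‖R₂ = (2.20 × 68.8)/71.00 = 2.13 kΩ.

V_th = 24.2 V, R_th = 2.13 kΩ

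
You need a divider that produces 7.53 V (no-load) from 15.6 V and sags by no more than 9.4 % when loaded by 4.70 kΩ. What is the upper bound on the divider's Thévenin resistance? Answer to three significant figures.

Loading drop = R_th/(R_th + R_L) ≤ 0.0940, so R_th ≤ R_L · ε/(1−ε) = 4.70 kΩ × 0.0940/0.9060 = 488 Ω.

R_th ≤ 488 Ω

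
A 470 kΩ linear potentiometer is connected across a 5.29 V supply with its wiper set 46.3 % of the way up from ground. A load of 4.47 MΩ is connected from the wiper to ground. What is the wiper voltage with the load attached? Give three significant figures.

V ≈ 2.39 V

The wiper splits the pot into (1−α)R = 252.4 kΩ above and αR = 217.6 kΩ below.
Lower section ‖ load = 207.5 kΩ.
V_wiper = 5.29 × 207.5/(252.4 + 207.5) = 2.39 V.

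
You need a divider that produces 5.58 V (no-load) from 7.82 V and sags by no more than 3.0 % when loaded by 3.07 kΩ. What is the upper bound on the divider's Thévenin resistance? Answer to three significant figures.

Loading drop = R_th/(R_th + R_L) ≤ 0.0300, so R_th ≤ R_L · ε/(1−ε) = 3.07 kΩ × 0.0300/0.9700 = 94.9 Ω.

R_th ≤ 94.9 Ω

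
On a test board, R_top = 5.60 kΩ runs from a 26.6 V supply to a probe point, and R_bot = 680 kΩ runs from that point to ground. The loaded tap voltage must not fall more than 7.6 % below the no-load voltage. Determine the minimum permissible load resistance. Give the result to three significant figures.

R_L(min) ≈ 67.5 kΩ

Output resistance R_th = R_top‖R_bot = (5.60 × 680)/685.6 = 5.554 kΩ.
The fractional drop is R_th/(R_th + R_L); requiring this ≤ 0.0760 gives R_L ≥ R_th(1/0.0760 − 1) = 5.554 × 12.16 = 67.5 kΩ.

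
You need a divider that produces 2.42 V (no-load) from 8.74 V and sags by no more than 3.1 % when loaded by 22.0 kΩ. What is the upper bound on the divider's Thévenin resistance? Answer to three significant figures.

R_th ≤ 704 Ω

Loading drop = R_th/(R_th + R_L) ≤ 0.0310, so R_th ≤ R_L · ε/(1−ε) = 22.0 kΩ × 0.0310/0.9690 = 704 Ω.
(Any R1, R2 with R2/(R1+R2) = 0.277 and R1‖R2 ≤ 704 Ω will meet the spec.)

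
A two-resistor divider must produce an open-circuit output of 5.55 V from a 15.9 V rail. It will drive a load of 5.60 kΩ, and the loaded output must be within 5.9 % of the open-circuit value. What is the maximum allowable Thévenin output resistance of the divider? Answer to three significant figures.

Loading drop = R_th/(R_th + R_L) ≤ 0.0590, so R_th ≤ R_L · ε/(1−ε) = 5.60 kΩ × 0.0590/0.9410 = 351 Ω.
(Any R1, R2 with R2/(R1+R2) = 0.349 and R1‖R2 ≤ 351 Ω will meet the spec.)

R_th ≤ 351 Ω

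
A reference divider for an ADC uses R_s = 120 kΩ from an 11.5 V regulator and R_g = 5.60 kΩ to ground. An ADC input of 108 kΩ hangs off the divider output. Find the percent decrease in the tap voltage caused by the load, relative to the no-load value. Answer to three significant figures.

4.72 %

The divider's output (Thévenin) resistance is R_s‖R_g = 5.350 kΩ.
Fractional drop under load = R_th/(R_th + R_L) = 5.350 / (5.350 + 108) = 0.04720.
So the output falls by 4.72 %.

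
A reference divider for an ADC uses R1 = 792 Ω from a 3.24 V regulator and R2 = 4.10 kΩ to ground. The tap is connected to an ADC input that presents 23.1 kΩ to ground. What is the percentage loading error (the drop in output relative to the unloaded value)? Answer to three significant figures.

The divider's output (Thévenin) resistance is R1‖R2 = 663.8 Ω.
Fractional drop under load = R_th/(R_th + R_L) = 663.8 / (663.8 + 23100) = 0.02793.
So the output falls by 2.79 %.

2.79 %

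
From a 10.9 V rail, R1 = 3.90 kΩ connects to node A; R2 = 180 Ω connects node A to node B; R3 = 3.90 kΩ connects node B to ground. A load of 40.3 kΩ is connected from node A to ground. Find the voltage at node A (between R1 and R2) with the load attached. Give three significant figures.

Below node A the series string R2+R3 = 4080 Ω sits in parallel with the 40300 Ω load: 3705 Ω.
V_A = 10.9 × 3705/(3900 + 3705) = 5.31 V.

V ≈ 5.31 V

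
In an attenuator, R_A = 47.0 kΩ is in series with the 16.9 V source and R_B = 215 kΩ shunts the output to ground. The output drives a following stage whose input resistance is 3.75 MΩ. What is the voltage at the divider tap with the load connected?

The load sits in parallel with R_B: R_B‖R_L = (215 × 3750) / (215 + 3750) = 203.3 kΩ.
V_out = 16.9 × 203.3 / (47.0 + 203.3) = 16.9 × 203.3/250.3 = 13.7 V.
(Unloaded it would have been 13.9 V.)

V_out ≈ 13.7 V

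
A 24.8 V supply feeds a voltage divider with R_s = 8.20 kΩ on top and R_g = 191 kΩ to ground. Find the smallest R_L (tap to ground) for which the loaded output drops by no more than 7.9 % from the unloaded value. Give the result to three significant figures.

Output resistance R_th = R_s‖R_g = (8.20 × 191)/199.2 = 7.862 kΩ.
The fractional drop is R_th/(R_th + R_L); requiring this ≤ 0.0790 gives R_L ≥ R_th(1/0.0790 − 1) = 7.862 × 11.66 = 91.7 kΩ.

R_L(min) ≈ 91.7 kΩ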